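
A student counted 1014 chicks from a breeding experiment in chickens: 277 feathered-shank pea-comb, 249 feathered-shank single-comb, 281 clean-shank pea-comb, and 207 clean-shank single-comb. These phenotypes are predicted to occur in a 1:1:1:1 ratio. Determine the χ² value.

13.771

Under the 1:1:1:1 hypothesis (Σ ratio = 4, N = 1014):
  feathered-shank pea-comb: 1014 × 1/4 = 253.5
  feathered-shank single-comb: 1014 × 1/4 = 253.5
  clean-shank pea-comb: 1014 × 1/4 = 253.5
  clean-shank single-comb: 1014 × 1/4 = 253.5
χ² = Σ (O − E)² / E
  feathered-shank pea-comb: (277 − 253.5)² / 253.5 = 2.1785
  feathered-shank single-comb: (249 − 253.5)² / 253.5 = 0.0799
  clean-shank pea-comb: (281 − 253.5)² / 253.5 = 2.9832
  clean-shank single-comb: (207 − 253.5)² / 253.5 = 8.5296
χ² = 2.1785 + 0.0799 + 2.9832 + 8.5296 = 13.7712 ≈ 13.771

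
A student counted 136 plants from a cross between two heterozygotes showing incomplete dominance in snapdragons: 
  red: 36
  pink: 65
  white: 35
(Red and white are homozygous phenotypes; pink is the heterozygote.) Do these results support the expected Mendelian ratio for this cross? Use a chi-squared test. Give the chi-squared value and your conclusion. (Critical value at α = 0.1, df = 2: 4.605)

0.279; consistent

With incomplete dominance, a heterozygote × heterozygote cross gives a 1:2:1 phenotypic ratio.
The 1:2:1 ratio has 4 parts, so with N = 136 the expected counts are:
  red: 136 × 1/4 = 34
  pink: 136 × 2/4 = 68
  white: 136 × 1/4 = 34
χ² = Σ (O − E)² / E
  red: (36 − 34)² / 34 = 0.1176
  pink: (65 − 68)² / 68 = 0.1324
  white: (35 − 34)² / 34 = 0.0294
χ² = 0.1176 + 0.1324 + 0.0294 = 0.2794 ≈ 0.279
Degrees of freedom = 3 − 1 = 2; critical value at α = 0.1 is 4.605.
Since 0.279 < 4.605, we fail to reject the null hypothesis — the data are consistent with the 1:2:1 ratio.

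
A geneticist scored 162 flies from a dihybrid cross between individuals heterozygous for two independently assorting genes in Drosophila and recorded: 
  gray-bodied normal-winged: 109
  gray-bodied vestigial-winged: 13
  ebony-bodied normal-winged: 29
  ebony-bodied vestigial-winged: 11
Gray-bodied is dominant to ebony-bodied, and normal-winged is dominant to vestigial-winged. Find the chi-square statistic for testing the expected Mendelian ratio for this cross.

13.583

A dihybrid F₂ with independent assortment and complete dominance at both loci gives a 9:3:3:1 phenotypic ratio.
Expected counts for N = 162 under a 9:3:3:1 ratio (total parts = 16):
  gray-bodied normal-winged: 162 × 9/16 = 91.125
  gray-bodied vestigial-winged: 162 × 3/16 = 30.375
  ebony-bodied normal-winged: 162 × 3/16 = 30.375
  ebony-bodied vestigial-winged: 162 × 1/16 = 10.125
χ² = Σ (O − E)² / E
  gray-bodied normal-winged: (109 − 91.125)² / 91.125 = 3.5063
  gray-bodied vestigial-winged: (13 − 30.375)² / 30.375 = 9.9388
  ebony-bodied normal-winged: (29 − 30.375)² / 30.375 = 0.0622
  ebony-bodied vestigial-winged: (11 − 10.125)² / 10.125 = 0.0756
χ² = 3.5063 + 9.9388 + 0.0622 + 0.0756 = 13.5829 ≈ 13.583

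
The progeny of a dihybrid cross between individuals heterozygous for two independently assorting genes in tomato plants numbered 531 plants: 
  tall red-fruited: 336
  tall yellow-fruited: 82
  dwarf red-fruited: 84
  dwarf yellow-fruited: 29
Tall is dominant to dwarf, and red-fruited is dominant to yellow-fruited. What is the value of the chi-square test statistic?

10.720

A dihybrid F₂ with independent assortment and complete dominance at both loci gives a 9:3:3:1 phenotypic ratio.
The 9:3:3:1 ratio has 16 parts, so with N = 531 the expected counts are:
  tall red-fruited: 531 × 9/16 = 298.6875
  tall yellow-fruited: 531 × 3/16 = 99.5625
  dwarf red-fruited: 531 × 3/16 = 99.5625
  dwarf yellow-fruited: 531 × 1/16 = 33.1875
χ² = Σ (O − E)² / E
  tall red-fruited: (336 − 298.6875)² / 298.6875 = 4.6611
  tall yellow-fruited: (82 − 99.5625)² / 99.5625 = 3.0980
  dwarf red-fruited: (84 − 99.5625)² / 99.5625 = 2.4326
  dwarf yellow-fruited: (29 − 33.1875)² / 33.1875 = 0.5284
χ² = 4.6611 + 3.0980 + 2.4326 + 0.5284 = 10.7201 ≈ 10.720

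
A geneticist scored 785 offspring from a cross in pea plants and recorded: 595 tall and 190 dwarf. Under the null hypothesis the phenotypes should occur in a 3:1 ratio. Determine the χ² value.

The 3:1 ratio has 4 parts, so with N = 785 the expected counts are:
  tall: 785 × 3/4 = 588.75
  dwarf: 785 × 1/4 = 196.25
χ² = Σ (O − E)² / E
  tall: (595 − 588.75)² / 588.75 = 0.0663
  dwarf: (190 − 196.25)² / 196.25 = 0.1990
χ² = 0.0663 + 0.1990 = 0.2653 ≈ 0.265

0.265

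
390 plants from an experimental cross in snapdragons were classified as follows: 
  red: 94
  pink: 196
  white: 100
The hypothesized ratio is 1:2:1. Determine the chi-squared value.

The 1:2:1 ratio has 4 parts, so with N = 390 the expected counts are:
  red: 390 × 1/4 = 97.5
  pink: 390 × 2/4 = 195
  white: 390 × 1/4 = 97.5
χ² = Σ (O − E)² / E
  red: (94 − 97.5)² / 97.5 = 0.1256
  pink: (196 − 195)² / 195 = 0.0051
  white: (100 − 97.5)² / 97.5 = 0.0641
χ² = 0.1256 + 0.0051 + 0.0641 = 0.1948 ≈ 0.195

0.195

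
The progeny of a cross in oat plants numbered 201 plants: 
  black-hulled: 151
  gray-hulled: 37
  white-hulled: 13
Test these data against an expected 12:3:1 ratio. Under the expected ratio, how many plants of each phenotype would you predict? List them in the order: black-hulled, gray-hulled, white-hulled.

150.75, 37.6875, 12.5625

Total ratio parts = 16. Expected numbers out of 201:
  black-hulled: 201 × 12/16 = 150.75
  gray-hulled: 201 × 3/16 = 37.6875
  white-hulled: 201 × 1/16 = 12.5625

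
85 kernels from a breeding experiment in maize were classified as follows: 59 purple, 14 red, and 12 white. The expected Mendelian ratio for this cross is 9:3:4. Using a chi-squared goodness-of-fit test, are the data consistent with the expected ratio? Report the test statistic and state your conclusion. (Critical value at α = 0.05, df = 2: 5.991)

Total ratio parts = 16. Expected numbers out of 85:
  purple: 85 × 9/16 = 47.8125
  red: 85 × 3/16 = 15.9375
  white: 85 × 4/16 = 21.25
χ² = Σ (O − E)² / E
  purple: (59 − 47.8125)² / 47.8125 = 2.6177
  red: (14 − 15.9375)² / 15.9375 = 0.2355
  white: (12 − 21.25)² / 21.25 = 4.0265
χ² = 2.6177 + 0.2355 + 4.0265 = 6.8797 ≈ 6.880
Degrees of freedom = 3 − 1 = 2; critical value at α = 0.05 is 5.991.
Since 6.880 > 5.991, we reject the null hypothesis — the data do not fit the 9:3:4 ratio.

6.880; not consistent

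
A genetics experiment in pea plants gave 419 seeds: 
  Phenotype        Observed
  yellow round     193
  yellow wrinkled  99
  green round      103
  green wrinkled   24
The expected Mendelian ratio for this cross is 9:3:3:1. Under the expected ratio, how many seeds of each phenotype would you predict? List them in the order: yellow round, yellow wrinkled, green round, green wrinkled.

Total ratio parts = 16. Expected numbers out of 419:
  yellow round: 419 × 9/16 = 235.6875
  yellow wrinkled: 419 × 3/16 = 78.5625
  green round: 419 × 3/16 = 78.5625
  green wrinkled: 419 × 1/16 = 26.1875

235.6875, 78.5625, 78.5625, 26.1875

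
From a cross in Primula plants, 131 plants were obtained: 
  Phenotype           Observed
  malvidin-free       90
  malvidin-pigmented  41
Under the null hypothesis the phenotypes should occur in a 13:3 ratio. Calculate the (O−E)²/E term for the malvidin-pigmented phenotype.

11.000

The 13:3 ratio has 16 parts, so with N = 131 the expected counts are:
  malvidin-free: 131 × 13/16 = 106.4375
  malvidin-pigmented: 131 × 3/16 = 24.5625
Contribution of malvidin-pigmented: (41 − 24.5625)² / 24.5625 = 11.0002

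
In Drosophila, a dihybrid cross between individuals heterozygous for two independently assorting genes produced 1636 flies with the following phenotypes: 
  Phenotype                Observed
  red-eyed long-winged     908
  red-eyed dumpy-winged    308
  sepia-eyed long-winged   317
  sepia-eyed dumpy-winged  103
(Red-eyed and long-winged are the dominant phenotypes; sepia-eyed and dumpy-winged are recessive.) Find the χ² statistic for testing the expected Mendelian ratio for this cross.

A dihybrid F₂ with independent assortment and complete dominance at both loci gives a 9:3:3:1 phenotypic ratio.
Under the 9:3:3:1 hypothesis (Σ ratio = 16, N = 1636):
  red-eyed long-winged: 1636 × 9/16 = 920.25
  red-eyed dumpy-winged: 1636 × 3/16 = 306.75
  sepia-eyed long-winged: 1636 × 3/16 = 306.75
  sepia-eyed dumpy-winged: 1636 × 1/16 = 102.25
χ² = Σ (O − E)² / E
  red-eyed long-winged: (908 − 920.25)² / 920.25 = 0.1631
  red-eyed dumpy-winged: (308 − 306.75)² / 306.75 = 0.0051
  sepia-eyed long-winged: (317 − 306.75)² / 306.75 = 0.3425
  sepia-eyed dumpy-winged: (103 − 102.25)² / 102.25 = 0.0055
χ² = 0.1631 + 0.0051 + 0.3425 + 0.0055 = 0.5162 ≈ 0.516

0.516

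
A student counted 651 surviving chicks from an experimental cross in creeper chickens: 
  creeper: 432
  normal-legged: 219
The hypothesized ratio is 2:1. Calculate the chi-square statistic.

Total ratio parts = 3. Expected numbers out of 651:
  creeper: 651 × 2/3 = 434
  normal-legged: 651 × 1/3 = 217
χ² = Σ (O − E)² / E
  creeper: (432 − 434)² / 434 = 0.0092
  normal-legged: (219 − 217)² / 217 = 0.0184
χ² = 0.0092 + 0.0184 = 0.0276 ≈ 0.028

0.028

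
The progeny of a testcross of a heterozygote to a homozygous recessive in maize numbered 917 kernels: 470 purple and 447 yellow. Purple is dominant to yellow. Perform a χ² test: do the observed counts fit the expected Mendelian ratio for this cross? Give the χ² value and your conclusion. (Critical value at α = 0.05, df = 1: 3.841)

0.577; consistent

A testcross of a heterozygote (Aa × aa) gives a 1:1 phenotypic ratio.
The 1:1 ratio has 2 parts, so with N = 917 the expected counts are:
  purple: 917 × 1/2 = 458.5
  yellow: 917 × 1/2 = 458.5
χ² = Σ (O − E)² / E
  purple: (470 − 458.5)² / 458.5 = 0.2884
  yellow: (447 − 458.5)² / 458.5 = 0.2884
χ² = 0.2884 + 0.2884 = 0.5768 ≈ 0.577
Degrees of freedom = 2 − 1 = 1; critical value at α = 0.05 is 3.841.
Since 0.577 < 3.841, we fail to reject the null hypothesis — the data are consistent with the 1:1 ratio.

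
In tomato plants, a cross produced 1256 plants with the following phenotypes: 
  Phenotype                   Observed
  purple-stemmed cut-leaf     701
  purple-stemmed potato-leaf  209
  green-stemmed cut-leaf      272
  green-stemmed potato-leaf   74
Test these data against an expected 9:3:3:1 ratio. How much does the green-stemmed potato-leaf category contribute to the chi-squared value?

Expected counts for N = 1256 under a 9:3:3:1 ratio (total parts = 16):
  purple-stemmed cut-leaf: 1256 × 9/16 = 706.5
  purple-stemmed potato-leaf: 1256 × 3/16 = 235.5
  green-stemmed cut-leaf: 1256 × 3/16 = 235.5
  green-stemmed potato-leaf: 1256 × 1/16 = 78.5
Contribution of green-stemmed potato-leaf: (74 − 78.5)² / 78.5 = 0.2580

0.258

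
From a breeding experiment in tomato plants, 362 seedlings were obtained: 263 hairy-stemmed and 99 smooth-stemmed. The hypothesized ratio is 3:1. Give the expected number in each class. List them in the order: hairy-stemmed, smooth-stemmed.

271.5, 90.5

Expected counts for N = 362 under a 3:1 ratio (total parts = 4):
  hairy-stemmed: 362 × 3/4 = 271.5
  smooth-stemmed: 362 × 1/4 = 90.5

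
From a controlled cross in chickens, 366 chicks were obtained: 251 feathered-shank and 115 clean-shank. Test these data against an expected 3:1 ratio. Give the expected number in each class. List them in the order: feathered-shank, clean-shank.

274.5, 91.5

Total ratio parts = 4. Expected numbers out of 366:
  feathered-shank: 366 × 3/4 = 274.5
  clean-shank: 366 × 1/4 = 91.5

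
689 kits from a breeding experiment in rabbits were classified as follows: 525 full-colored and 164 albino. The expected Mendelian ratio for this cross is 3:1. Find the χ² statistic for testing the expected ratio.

Under the 3:1 hypothesis (Σ ratio = 4, N = 689):
  full-colored: 689 × 3/4 = 516.75
  albino: 689 × 1/4 = 172.25
χ² = Σ (O − E)² / E
  full-colored: (525 − 516.75)² / 516.75 = 0.1317
  albino: (164 − 172.25)² / 172.25 = 0.3951
χ² = 0.1317 + 0.3951 = 0.5268 ≈ 0.527

0.527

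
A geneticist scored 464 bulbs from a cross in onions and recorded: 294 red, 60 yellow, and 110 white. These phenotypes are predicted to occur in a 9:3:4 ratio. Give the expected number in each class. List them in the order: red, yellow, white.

261, 87, 116

The 9:3:4 ratio has 16 parts, so with N = 464 the expected counts are:
  red: 464 × 9/16 = 261
  yellow: 464 × 3/16 = 87
  white: 464 × 4/16 = 116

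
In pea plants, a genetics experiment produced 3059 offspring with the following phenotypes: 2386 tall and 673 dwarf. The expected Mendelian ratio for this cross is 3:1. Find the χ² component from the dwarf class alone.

11.008

Under the 3:1 hypothesis (Σ ratio = 4, N = 3059):
  tall: 3059 × 3/4 = 2294.25
  dwarf: 3059 × 1/4 = 764.75
Contribution of dwarf: (673 − 764.75)² / 764.75 = 11.0076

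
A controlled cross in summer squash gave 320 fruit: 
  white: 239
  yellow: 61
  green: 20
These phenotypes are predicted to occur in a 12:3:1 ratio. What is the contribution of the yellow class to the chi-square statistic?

Expected counts for N = 320 under a 12:3:1 ratio (total parts = 16):
  white: 320 × 12/16 = 240
  yellow: 320 × 3/16 = 60
  green: 320 × 1/16 = 20
Contribution of yellow: (61 − 60)² / 60 = 0.0167

0.017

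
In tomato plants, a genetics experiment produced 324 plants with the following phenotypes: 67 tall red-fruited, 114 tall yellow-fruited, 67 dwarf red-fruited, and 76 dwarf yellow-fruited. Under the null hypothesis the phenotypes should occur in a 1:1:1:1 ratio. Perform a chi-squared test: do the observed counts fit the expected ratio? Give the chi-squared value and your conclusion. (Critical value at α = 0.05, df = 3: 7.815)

Total ratio parts = 4. Expected numbers out of 324:
  tall red-fruited: 324 × 1/4 = 81
  tall yellow-fruited: 324 × 1/4 = 81
  dwarf red-fruited: 324 × 1/4 = 81
  dwarf yellow-fruited: 324 × 1/4 = 81
χ² = Σ (O − E)² / E
  tall red-fruited: (67 − 81)² / 81 = 2.4198
  tall yellow-fruited: (114 − 81)² / 81 = 13.4444
  dwarf red-fruited: (67 − 81)² / 81 = 2.4198
  dwarf yellow-fruited: (76 − 81)² / 81 = 0.3086
χ² = 2.4198 + 13.4444 + 2.4198 + 0.3086 = 18.5926 ≈ 18.593
Degrees of freedom = 4 − 1 = 3; critical value at α = 0.05 is 7.815.
Since 18.593 > 7.815, we reject the null hypothesis — the data do not fit the 1:1:1:1 ratio.

18.593; not consistent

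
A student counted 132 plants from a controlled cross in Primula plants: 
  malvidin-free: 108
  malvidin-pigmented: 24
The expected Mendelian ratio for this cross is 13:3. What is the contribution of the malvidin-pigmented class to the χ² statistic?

Expected counts for N = 132 under a 13:3 ratio (total parts = 16):
  malvidin-free: 132 × 13/16 = 107.25
  malvidin-pigmented: 132 × 3/16 = 24.75
Contribution of malvidin-pigmented: (24 − 24.75)² / 24.75 = 0.0227

0.023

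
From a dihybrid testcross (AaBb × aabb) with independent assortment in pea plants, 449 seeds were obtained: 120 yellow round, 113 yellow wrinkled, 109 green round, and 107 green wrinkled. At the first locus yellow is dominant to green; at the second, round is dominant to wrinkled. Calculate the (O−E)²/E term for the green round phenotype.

A dihybrid testcross with independent assortment gives a 1:1:1:1 ratio.
The 1:1:1:1 ratio has 4 parts, so with N = 449 the expected counts are:
  yellow round: 449 × 1/4 = 112.25
  yellow wrinkled: 449 × 1/4 = 112.25
  green round: 449 × 1/4 = 112.25
  green wrinkled: 449 × 1/4 = 112.25
Contribution of green round: (109 − 112.25)² / 112.25 = 0.0941

0.094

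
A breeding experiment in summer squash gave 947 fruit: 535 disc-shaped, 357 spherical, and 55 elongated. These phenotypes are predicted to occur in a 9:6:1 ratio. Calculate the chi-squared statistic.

Total ratio parts = 16. Expected numbers out of 947:
  disc-shaped: 947 × 9/16 = 532.6875
  spherical: 947 × 6/16 = 355.125
  elongated: 947 × 1/16 = 59.1875
χ² = Σ (O − E)² / E
  disc-shaped: (535 − 532.6875)² / 532.6875 = 0.0100
  spherical: (357 − 355.125)² / 355.125 = 0.0099
  elongated: (55 − 59.1875)² / 59.1875 = 0.2963
χ² = 0.0100 + 0.0099 + 0.2963 = 0.3162 ≈ 0.316

0.316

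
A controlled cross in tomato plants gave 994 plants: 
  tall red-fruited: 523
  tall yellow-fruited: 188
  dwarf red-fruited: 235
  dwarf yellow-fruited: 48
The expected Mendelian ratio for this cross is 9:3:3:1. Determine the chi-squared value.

The 9:3:3:1 ratio has 16 parts, so with N = 994 the expected counts are:
  tall red-fruited: 994 × 9/16 = 559.125
  tall yellow-fruited: 994 × 3/16 = 186.375
  dwarf red-fruited: 994 × 3/16 = 186.375
  dwarf yellow-fruited: 994 × 1/16 = 62.125
χ² = Σ (O − E)² / E
  tall red-fruited: (523 − 559.125)² / 559.125 = 2.3340
  tall yellow-fruited: (188 − 186.375)² / 186.375 = 0.0142
  dwarf red-fruited: (235 − 186.375)² / 186.375 = 12.6862
  dwarf yellow-fruited: (48 − 62.125)² / 62.125 = 3.2115
χ² = 2.3340 + 0.0142 + 12.6862 + 3.2115 = 18.2459 ≈ 18.246

18.246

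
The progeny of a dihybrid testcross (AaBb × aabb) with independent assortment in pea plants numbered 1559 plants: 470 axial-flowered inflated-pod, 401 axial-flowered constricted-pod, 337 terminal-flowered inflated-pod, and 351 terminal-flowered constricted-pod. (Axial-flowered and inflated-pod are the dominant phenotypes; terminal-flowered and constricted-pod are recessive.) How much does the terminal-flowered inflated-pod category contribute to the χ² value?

7.139

A dihybrid testcross with independent assortment gives a 1:1:1:1 ratio.
Total ratio parts = 4. Expected numbers out of 1559:
  axial-flowered inflated-pod: 1559 × 1/4 = 389.75
  axial-flowered constricted-pod: 1559 × 1/4 = 389.75
  terminal-flowered inflated-pod: 1559 × 1/4 = 389.75
  terminal-flowered constricted-pod: 1559 × 1/4 = 389.75
Contribution of terminal-flowered inflated-pod: (337 − 389.75)² / 389.75 = 7.1394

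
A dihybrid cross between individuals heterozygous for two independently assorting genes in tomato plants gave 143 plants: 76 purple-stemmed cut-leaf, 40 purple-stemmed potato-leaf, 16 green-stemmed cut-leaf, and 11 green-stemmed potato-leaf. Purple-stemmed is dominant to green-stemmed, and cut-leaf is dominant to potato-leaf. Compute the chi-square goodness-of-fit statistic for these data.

A dihybrid F₂ with independent assortment and complete dominance at both loci gives a 9:3:3:1 phenotypic ratio.
Expected counts for N = 143 under a 9:3:3:1 ratio (total parts = 16):
  purple-stemmed cut-leaf: 143 × 9/16 = 80.4375
  purple-stemmed potato-leaf: 143 × 3/16 = 26.8125
  green-stemmed cut-leaf: 143 × 3/16 = 26.8125
  green-stemmed potato-leaf: 143 × 1/16 = 8.9375
χ² = Σ (O − E)² / E
  purple-stemmed cut-leaf: (76 − 80.4375)² / 80.4375 = 0.2448
  purple-stemmed potato-leaf: (40 − 26.8125)² / 26.8125 = 6.4862
  green-stemmed cut-leaf: (16 − 26.8125)² / 26.8125 = 4.3603
  green-stemmed potato-leaf: (11 − 8.9375)² / 8.9375 = 0.4760
χ² = 0.2448 + 6.4862 + 4.3603 + 0.4760 = 11.5673 ≈ 11.567

11.567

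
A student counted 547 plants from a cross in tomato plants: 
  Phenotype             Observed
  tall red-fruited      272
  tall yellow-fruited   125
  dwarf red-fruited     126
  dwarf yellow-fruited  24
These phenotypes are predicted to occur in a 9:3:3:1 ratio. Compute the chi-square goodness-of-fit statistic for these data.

17.440

Under the 9:3:3:1 hypothesis (Σ ratio = 16, N = 547):
  tall red-fruited: 547 × 9/16 = 307.6875
  tall yellow-fruited: 547 × 3/16 = 102.5625
  dwarf red-fruited: 547 × 3/16 = 102.5625
  dwarf yellow-fruited: 547 × 1/16 = 34.1875
χ² = Σ (O − E)² / E
  tall red-fruited: (272 − 307.6875)² / 307.6875 = 4.1393
  tall yellow-fruited: (125 − 102.5625)² / 102.5625 = 4.9086
  dwarf red-fruited: (126 − 102.5625)² / 102.5625 = 5.3559
  dwarf yellow-fruited: (24 − 34.1875)² / 34.1875 = 3.0358
χ² = 4.1393 + 4.9086 + 5.3559 + 3.0358 = 17.4396 ≈ 17.440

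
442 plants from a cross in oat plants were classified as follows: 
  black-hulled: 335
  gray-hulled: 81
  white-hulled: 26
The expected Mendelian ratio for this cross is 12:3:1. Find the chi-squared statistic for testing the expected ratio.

The 12:3:1 ratio has 16 parts, so with N = 442 the expected counts are:
  black-hulled: 442 × 12/16 = 331.5
  gray-hulled: 442 × 3/16 = 82.875
  white-hulled: 442 × 1/16 = 27.625
χ² = Σ (O − E)² / E
  black-hulled: (335 − 331.5)² / 331.5 = 0.0370
  gray-hulled: (81 − 82.875)² / 82.875 = 0.0424
  white-hulled: (26 − 27.625)² / 27.625 = 0.0956
χ² = 0.0370 + 0.0424 + 0.0956 = 0.175

0.175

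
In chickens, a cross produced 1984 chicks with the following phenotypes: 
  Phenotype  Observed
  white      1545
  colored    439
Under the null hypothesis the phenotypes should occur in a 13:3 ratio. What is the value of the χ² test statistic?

Total ratio parts = 16. Expected numbers out of 1984:
  white: 1984 × 13/16 = 1612
  colored: 1984 × 3/16 = 372
χ² = Σ (O − E)² / E
  white: (1545 − 1612)² / 1612 = 2.7847
  colored: (439 − 372)² / 372 = 12.0672
χ² = 2.7847 + 12.0672 = 14.8519 ≈ 14.852

14.852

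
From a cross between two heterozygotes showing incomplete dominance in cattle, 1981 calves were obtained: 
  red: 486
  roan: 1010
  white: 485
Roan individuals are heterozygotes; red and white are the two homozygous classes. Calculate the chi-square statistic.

0.769

With incomplete dominance, a heterozygote × heterozygote cross gives a 1:2:1 phenotypic ratio.
Expected counts for N = 1981 under a 1:2:1 ratio (total parts = 4):
  red: 1981 × 1/4 = 495.25
  roan: 1981 × 2/4 = 990.5
  white: 1981 × 1/4 = 495.25
χ² = Σ (O − E)² / E
  red: (486 − 495.25)² / 495.25 = 0.1728
  roan: (1010 − 990.5)² / 990.5 = 0.3839
  white: (485 − 495.25)² / 495.25 = 0.2121
χ² = 0.1728 + 0.3839 + 0.2121 = 0.7688 ≈ 0.769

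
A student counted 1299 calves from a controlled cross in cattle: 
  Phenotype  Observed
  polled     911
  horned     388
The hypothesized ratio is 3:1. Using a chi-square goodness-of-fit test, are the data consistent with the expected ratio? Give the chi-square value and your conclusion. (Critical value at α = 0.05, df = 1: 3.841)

Total ratio parts = 4. Expected numbers out of 1299:
  polled: 1299 × 3/4 = 974.25
  horned: 1299 × 1/4 = 324.75
χ² = Σ (O − E)² / E
  polled: (911 − 974.25)² / 974.25 = 4.1063
  horned: (388 − 324.75)² / 324.75 = 12.3189
χ² = 4.1063 + 12.3189 = 16.4252 ≈ 16.425
Degrees of freedom = 2 − 1 = 1; critical value at α = 0.05 is 3.841.
Since 16.425 > 3.841, we reject the null hypothesis — the data do not fit the 3:1 ratio.

16.425; not consistent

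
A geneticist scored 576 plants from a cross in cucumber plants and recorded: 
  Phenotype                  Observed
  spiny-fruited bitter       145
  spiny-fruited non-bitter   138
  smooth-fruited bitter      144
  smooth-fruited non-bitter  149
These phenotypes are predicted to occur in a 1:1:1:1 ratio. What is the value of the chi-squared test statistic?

Under the 1:1:1:1 hypothesis (Σ ratio = 4, N = 576):
  spiny-fruited bitter: 576 × 1/4 = 144
  spiny-fruited non-bitter: 576 × 1/4 = 144
  smooth-fruited bitter: 576 × 1/4 = 144
  smooth-fruited non-bitter: 576 × 1/4 = 144
χ² = Σ (O − E)² / E
  spiny-fruited bitter: (145 − 144)² / 144 = 0.0069
  spiny-fruited non-bitter: (138 − 144)² / 144 = 0.2500
  smooth-fruited bitter: (144 − 144)² / 144 = 0.0000
  smooth-fruited non-bitter: (149 − 144)² / 144 = 0.1736
χ² = 0.0069 + 0.2500 + 0.0000 + 0.1736 = 0.4305 ≈ 0.431

0.431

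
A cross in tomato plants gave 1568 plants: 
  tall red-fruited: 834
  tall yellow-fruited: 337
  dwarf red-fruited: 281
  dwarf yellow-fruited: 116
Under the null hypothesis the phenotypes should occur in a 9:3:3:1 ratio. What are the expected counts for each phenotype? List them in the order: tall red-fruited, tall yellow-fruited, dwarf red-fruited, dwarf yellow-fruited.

882, 294, 294, 98

Total ratio parts = 16. Expected numbers out of 1568:
  tall red-fruited: 1568 × 9/16 = 882
  tall yellow-fruited: 1568 × 3/16 = 294
  dwarf red-fruited: 1568 × 3/16 = 294
  dwarf yellow-fruited: 1568 × 1/16 = 98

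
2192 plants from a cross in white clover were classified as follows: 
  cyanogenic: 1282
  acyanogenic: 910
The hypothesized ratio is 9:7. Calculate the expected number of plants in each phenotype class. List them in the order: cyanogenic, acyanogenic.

The 9:7 ratio has 16 parts, so with N = 2192 the expected counts are:
  cyanogenic: 2192 × 9/16 = 1233
  acyanogenic: 2192 × 7/16 = 959

1233, 959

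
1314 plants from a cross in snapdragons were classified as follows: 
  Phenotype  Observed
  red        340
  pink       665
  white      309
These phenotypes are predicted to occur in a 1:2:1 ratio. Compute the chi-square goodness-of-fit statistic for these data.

1.658

Under the 1:2:1 hypothesis (Σ ratio = 4, N = 1314):
  red: 1314 × 1/4 = 328.5
  pink: 1314 × 2/4 = 657
  white: 1314 × 1/4 = 328.5
χ² = Σ (O − E)² / E
  red: (340 − 328.5)² / 328.5 = 0.4026
  pink: (665 − 657)² / 657 = 0.0974
  white: (309 − 328.5)² / 328.5 = 1.1575
χ² = 0.4026 + 0.0974 + 1.1575 = 1.6575 ≈ 1.658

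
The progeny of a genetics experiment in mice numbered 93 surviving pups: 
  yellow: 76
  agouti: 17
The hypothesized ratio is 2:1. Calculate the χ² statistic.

9.484

Expected counts for N = 93 under a 2:1 ratio (total parts = 3):
  yellow: 93 × 2/3 = 62
  agouti: 93 × 1/3 = 31
χ² = Σ (O − E)² / E
  yellow: (76 − 62)² / 62 = 3.1613
  agouti: (17 − 31)² / 31 = 6.3226
χ² = 3.1613 + 6.3226 = 9.4839 ≈ 9.484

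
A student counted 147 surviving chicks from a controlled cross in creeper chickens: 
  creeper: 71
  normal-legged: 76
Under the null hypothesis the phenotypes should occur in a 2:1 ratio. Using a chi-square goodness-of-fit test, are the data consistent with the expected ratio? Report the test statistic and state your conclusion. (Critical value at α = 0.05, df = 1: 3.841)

The 2:1 ratio has 3 parts, so with N = 147 the expected counts are:
  creeper: 147 × 2/3 = 98
  normal-legged: 147 × 1/3 = 49
χ² = Σ (O − E)² / E
  creeper: (71 − 98)² / 98 = 7.4388
  normal-legged: (76 − 49)² / 49 = 14.8776
χ² = 7.4388 + 14.8776 = 22.3164 ≈ 22.316
Degrees of freedom = 2 − 1 = 1; critical value at α = 0.05 is 3.841.
Since 22.316 > 3.841, we reject the null hypothesis — the data do not fit the 2:1 ratio.

22.316; not consistent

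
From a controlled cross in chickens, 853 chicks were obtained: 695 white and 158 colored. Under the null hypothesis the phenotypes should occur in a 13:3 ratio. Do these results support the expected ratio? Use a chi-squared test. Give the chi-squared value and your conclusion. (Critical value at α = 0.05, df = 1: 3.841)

Expected counts for N = 853 under a 13:3 ratio (total parts = 16):
  white: 853 × 13/16 = 693.0625
  colored: 853 × 3/16 = 159.9375
χ² = Σ (O − E)² / E
  white: (695 − 693.0625)² / 693.0625 = 0.0054
  colored: (158 − 159.9375)² / 159.9375 = 0.0235
χ² = 0.0054 + 0.0235 = 0.0289 ≈ 0.029
Degrees of freedom = 2 − 1 = 1; critical value at α = 0.05 is 3.841.
Since 0.029 < 3.841, we fail to reject the null hypothesis — the data are consistent with the 13:3 ratio.

0.029; consistent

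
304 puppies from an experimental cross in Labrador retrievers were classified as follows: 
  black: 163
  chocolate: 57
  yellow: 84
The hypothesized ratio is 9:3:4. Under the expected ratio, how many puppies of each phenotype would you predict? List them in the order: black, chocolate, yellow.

The 9:3:4 ratio has 16 parts, so with N = 304 the expected counts are:
  black: 304 × 9/16 = 171
  chocolate: 304 × 3/16 = 57
  yellow: 304 × 4/16 = 76

171, 57, 76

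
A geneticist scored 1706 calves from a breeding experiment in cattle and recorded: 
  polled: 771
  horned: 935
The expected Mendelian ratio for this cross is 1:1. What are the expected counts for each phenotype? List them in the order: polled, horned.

Expected counts for N = 1706 under a 1:1 ratio (total parts = 2):
  polled: 1706 × 1/2 = 853
  horned: 1706 × 1/2 = 853

853, 853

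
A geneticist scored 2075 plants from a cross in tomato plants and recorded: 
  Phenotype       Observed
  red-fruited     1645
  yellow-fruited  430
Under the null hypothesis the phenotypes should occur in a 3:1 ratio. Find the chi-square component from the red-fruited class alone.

Total ratio parts = 4. Expected numbers out of 2075:
  red-fruited: 2075 × 3/4 = 1556.25
  yellow-fruited: 2075 × 1/4 = 518.75
Contribution of red-fruited: (1645 − 1556.25)² / 1556.25 = 5.0612

5.061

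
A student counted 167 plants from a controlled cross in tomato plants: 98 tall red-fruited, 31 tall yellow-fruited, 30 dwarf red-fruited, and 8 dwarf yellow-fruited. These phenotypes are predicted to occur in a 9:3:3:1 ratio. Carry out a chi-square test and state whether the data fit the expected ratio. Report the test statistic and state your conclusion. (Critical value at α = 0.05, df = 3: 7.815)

Under the 9:3:3:1 hypothesis (Σ ratio = 16, N = 167):
  tall red-fruited: 167 × 9/16 = 93.9375
  tall yellow-fruited: 167 × 3/16 = 31.3125
  dwarf red-fruited: 167 × 3/16 = 31.3125
  dwarf yellow-fruited: 167 × 1/16 = 10.4375
χ² = Σ (O − E)² / E
  tall red-fruited: (98 − 93.9375)² / 93.9375 = 0.1757
  tall yellow-fruited: (31 − 31.3125)² / 31.3125 = 0.0031
  dwarf red-fruited: (30 − 31.3125)² / 31.3125 = 0.0550
  dwarf yellow-fruited: (8 − 10.4375)² / 10.4375 = 0.5692
χ² = 0.1757 + 0.0031 + 0.0550 + 0.5692 = 0.803
Degrees of freedom = 4 − 1 = 3; critical value at α = 0.05 is 7.815.
Since 0.803 < 7.815, we fail to reject the null hypothesis — the data are consistent with the 9:3:3:1 ratio.

0.803; consistent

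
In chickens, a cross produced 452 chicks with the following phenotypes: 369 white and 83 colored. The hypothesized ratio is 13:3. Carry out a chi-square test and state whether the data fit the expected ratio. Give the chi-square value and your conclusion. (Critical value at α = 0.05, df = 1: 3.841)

Total ratio parts = 16. Expected numbers out of 452:
  white: 452 × 13/16 = 367.25
  colored: 452 × 3/16 = 84.75
χ² = Σ (O − E)² / E
  white: (369 − 367.25)² / 367.25 = 0.0083
  colored: (83 − 84.75)² / 84.75 = 0.0361
χ² = 0.0083 + 0.0361 = 0.0444 ≈ 0.044
Degrees of freedom = 2 − 1 = 1; critical value at α = 0.05 is 3.841.
Since 0.044 < 3.841, we fail to reject the null hypothesis — the data are consistent with the 13:3 ratio.

0.044; consistent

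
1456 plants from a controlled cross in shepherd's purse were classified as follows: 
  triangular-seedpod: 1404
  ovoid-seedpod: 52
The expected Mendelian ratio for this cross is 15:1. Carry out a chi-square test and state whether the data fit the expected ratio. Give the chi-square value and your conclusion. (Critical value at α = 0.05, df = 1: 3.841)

17.829; not consistent

Under the 15:1 hypothesis (Σ ratio = 16, N = 1456):
  triangular-seedpod: 1456 × 15/16 = 1365
  ovoid-seedpod: 1456 × 1/16 = 91
χ² = Σ (O − E)² / E
  triangular-seedpod: (1404 − 1365)² / 1365 = 1.1143
  ovoid-seedpod: (52 − 91)² / 91 = 16.7143
χ² = 1.1143 + 16.7143 = 17.8286 ≈ 17.829
Degrees of freedom = 2 − 1 = 1; critical value at α = 0.05 is 3.841.
Since 17.829 > 3.841, we reject the null hypothesis — the data do not fit the 15:1 ratio.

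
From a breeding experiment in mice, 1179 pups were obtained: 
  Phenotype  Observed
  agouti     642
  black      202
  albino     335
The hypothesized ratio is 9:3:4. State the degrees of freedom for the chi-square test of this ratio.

2

A goodness-of-fit test with 3 phenotype classes has df = 3 − 1 = 2.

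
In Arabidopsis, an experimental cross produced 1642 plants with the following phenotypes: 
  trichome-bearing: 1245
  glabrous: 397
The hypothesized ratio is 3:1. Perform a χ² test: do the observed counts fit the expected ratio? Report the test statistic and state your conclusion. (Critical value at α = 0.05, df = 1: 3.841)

The 3:1 ratio has 4 parts, so with N = 1642 the expected counts are:
  trichome-bearing: 1642 × 3/4 = 1231.5
  glabrous: 1642 × 1/4 = 410.5
χ² = Σ (O − E)² / E
  trichome-bearing: (1245 − 1231.5)² / 1231.5 = 0.1480
  glabrous: (397 − 410.5)² / 410.5 = 0.4440
χ² = 0.1480 + 0.4440 = 0.592
Degrees of freedom = 2 − 1 = 1; critical value at α = 0.05 is 3.841.
Since 0.592 < 3.841, we fail to reject the null hypothesis — the data are consistent with the 3:1 ratio.

0.592; consistent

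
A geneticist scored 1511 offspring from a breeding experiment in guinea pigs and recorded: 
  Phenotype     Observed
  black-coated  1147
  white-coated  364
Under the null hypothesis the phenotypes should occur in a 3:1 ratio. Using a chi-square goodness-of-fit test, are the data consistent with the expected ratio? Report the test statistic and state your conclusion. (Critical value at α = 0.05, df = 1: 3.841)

Under the 3:1 hypothesis (Σ ratio = 4, N = 1511):
  black-coated: 1511 × 3/4 = 1133.25
  white-coated: 1511 × 1/4 = 377.75
χ² = Σ (O − E)² / E
  black-coated: (1147 − 1133.25)² / 1133.25 = 0.1668
  white-coated: (364 − 377.75)² / 377.75 = 0.5005
χ² = 0.1668 + 0.5005 = 0.6673 ≈ 0.667
Degrees of freedom = 2 − 1 = 1; critical value at α = 0.05 is 3.841.
Since 0.667 < 3.841, we fail to reject the null hypothesis — the data are consistent with the 3:1 ratio.

0.667; consistent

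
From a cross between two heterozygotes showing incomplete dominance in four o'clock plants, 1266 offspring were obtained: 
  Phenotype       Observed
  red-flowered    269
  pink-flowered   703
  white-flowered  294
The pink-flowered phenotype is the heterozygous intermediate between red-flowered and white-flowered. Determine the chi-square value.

16.469

With incomplete dominance, a heterozygote × heterozygote cross gives a 1:2:1 phenotypic ratio.
Expected counts for N = 1266 under a 1:2:1 ratio (total parts = 4):
  red-flowered: 1266 × 1/4 = 316.5
  pink-flowered: 1266 × 2/4 = 633
  white-flowered: 1266 × 1/4 = 316.5
χ² = Σ (O − E)² / E
  red-flowered: (269 − 316.5)² / 316.5 = 7.1288
  pink-flowered: (703 − 633)² / 633 = 7.7409
  white-flowered: (294 − 316.5)² / 316.5 = 1.5995
χ² = 7.1288 + 7.7409 + 1.5995 = 16.4692 ≈ 16.469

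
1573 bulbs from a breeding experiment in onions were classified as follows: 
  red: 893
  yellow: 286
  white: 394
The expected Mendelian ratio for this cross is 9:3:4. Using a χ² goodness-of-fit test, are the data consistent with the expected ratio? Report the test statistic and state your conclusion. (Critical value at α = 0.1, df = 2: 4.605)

0.348; consistent

Under the 9:3:4 hypothesis (Σ ratio = 16, N = 1573):
  red: 1573 × 9/16 = 884.8125
  yellow: 1573 × 3/16 = 294.9375
  white: 1573 × 4/16 = 393.25
χ² = Σ (O − E)² / E
  red: (893 − 884.8125)² / 884.8125 = 0.0758
  yellow: (286 − 294.9375)² / 294.9375 = 0.2708
  white: (394 − 393.25)² / 393.25 = 0.0014
χ² = 0.0758 + 0.2708 + 0.0014 = 0.348
Degrees of freedom = 3 − 1 = 2; critical value at α = 0.1 is 4.605.
Since 0.348 < 4.605, we fail to reject the null hypothesis — the data are consistent with the 9:3:4 ratio.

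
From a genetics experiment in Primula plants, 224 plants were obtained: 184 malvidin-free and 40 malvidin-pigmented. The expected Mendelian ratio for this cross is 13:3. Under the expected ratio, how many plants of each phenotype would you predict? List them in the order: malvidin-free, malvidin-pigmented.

Expected counts for N = 224 under a 13:3 ratio (total parts = 16):
  malvidin-free: 224 × 13/16 = 182
  malvidin-pigmented: 224 × 3/16 = 42

182, 42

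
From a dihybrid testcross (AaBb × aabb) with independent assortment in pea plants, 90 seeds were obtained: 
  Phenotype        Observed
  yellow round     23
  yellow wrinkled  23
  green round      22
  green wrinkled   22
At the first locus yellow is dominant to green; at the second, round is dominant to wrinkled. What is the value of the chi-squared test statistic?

0.044

A dihybrid testcross with independent assortment gives a 1:1:1:1 ratio.
Expected counts for N = 90 under a 1:1:1:1 ratio (total parts = 4):
  yellow round: 90 × 1/4 = 22.5
  yellow wrinkled: 90 × 1/4 = 22.5
  green round: 90 × 1/4 = 22.5
  green wrinkled: 90 × 1/4 = 22.5
χ² = Σ (O − E)² / E
  yellow round: (23 − 22.5)² / 22.5 = 0.0111
  yellow wrinkled: (23 − 22.5)² / 22.5 = 0.0111
  green round: (22 − 22.5)² / 22.5 = 0.0111
  green wrinkled: (22 − 22.5)² / 22.5 = 0.0111
χ² = 0.0111 + 0.0111 + 0.0111 + 0.0111 = 0.0444 ≈ 0.044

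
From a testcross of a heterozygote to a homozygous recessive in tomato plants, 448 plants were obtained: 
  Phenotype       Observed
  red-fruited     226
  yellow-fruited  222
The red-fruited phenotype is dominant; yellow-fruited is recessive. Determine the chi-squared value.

A testcross of a heterozygote (Aa × aa) gives a 1:1 phenotypic ratio.
Total ratio parts = 2. Expected numbers out of 448:
  red-fruited: 448 × 1/2 = 224
  yellow-fruited: 448 × 1/2 = 224
χ² = Σ (O − E)² / E
  red-fruited: (226 − 224)² / 224 = 0.0179
  yellow-fruited: (222 − 224)² / 224 = 0.0179
χ² = 0.0179 + 0.0179 = 0.0358 ≈ 0.036

0.036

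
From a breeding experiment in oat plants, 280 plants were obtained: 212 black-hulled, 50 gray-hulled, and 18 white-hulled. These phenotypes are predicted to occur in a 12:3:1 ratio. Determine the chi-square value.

Total ratio parts = 16. Expected numbers out of 280:
  black-hulled: 280 × 12/16 = 210
  gray-hulled: 280 × 3/16 = 52.5
  white-hulled: 280 × 1/16 = 17.5
χ² = Σ (O − E)² / E
  black-hulled: (212 − 210)² / 210 = 0.0190
  gray-hulled: (50 − 52.5)² / 52.5 = 0.1190
  white-hulled: (18 − 17.5)² / 17.5 = 0.0143
χ² = 0.0190 + 0.1190 + 0.0143 = 0.1523 ≈ 0.152

0.152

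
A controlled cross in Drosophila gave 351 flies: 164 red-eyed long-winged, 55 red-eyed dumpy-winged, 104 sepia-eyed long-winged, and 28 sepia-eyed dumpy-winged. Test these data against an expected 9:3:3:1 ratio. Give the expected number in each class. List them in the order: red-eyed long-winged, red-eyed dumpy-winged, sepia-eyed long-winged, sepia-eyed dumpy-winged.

197.4375, 65.8125, 65.8125, 21.9375

Under the 9:3:3:1 hypothesis (Σ ratio = 16, N = 351):
  red-eyed long-winged: 351 × 9/16 = 197.4375
  red-eyed dumpy-winged: 351 × 3/16 = 65.8125
  sepia-eyed long-winged: 351 × 3/16 = 65.8125
  sepia-eyed dumpy-winged: 351 × 1/16 = 21.9375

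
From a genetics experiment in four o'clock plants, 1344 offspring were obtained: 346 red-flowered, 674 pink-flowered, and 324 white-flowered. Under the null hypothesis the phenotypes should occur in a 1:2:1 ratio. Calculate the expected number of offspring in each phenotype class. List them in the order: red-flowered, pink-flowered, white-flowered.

Under the 1:2:1 hypothesis (Σ ratio = 4, N = 1344):
  red-flowered: 1344 × 1/4 = 336
  pink-flowered: 1344 × 2/4 = 672
  white-flowered: 1344 × 1/4 = 336

336, 672, 336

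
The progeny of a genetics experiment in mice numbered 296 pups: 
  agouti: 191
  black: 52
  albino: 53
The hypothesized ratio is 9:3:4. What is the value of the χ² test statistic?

9.785

Total ratio parts = 16. Expected numbers out of 296:
  agouti: 296 × 9/16 = 166.5
  black: 296 × 3/16 = 55.5
  albino: 296 × 4/16 = 74
χ² = Σ (O − E)² / E
  agouti: (191 − 166.5)² / 166.5 = 3.6051
  black: (52 − 55.5)² / 55.5 = 0.2207
  albino: (53 − 74)² / 74 = 5.9595
χ² = 3.6051 + 0.2207 + 5.9595 = 9.7853 ≈ 9.785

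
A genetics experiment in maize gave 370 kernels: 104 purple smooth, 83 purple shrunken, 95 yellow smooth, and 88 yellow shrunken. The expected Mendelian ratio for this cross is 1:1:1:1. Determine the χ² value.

Total ratio parts = 4. Expected numbers out of 370:
  purple smooth: 370 × 1/4 = 92.5
  purple shrunken: 370 × 1/4 = 92.5
  yellow smooth: 370 × 1/4 = 92.5
  yellow shrunken: 370 × 1/4 = 92.5
χ² = Σ (O − E)² / E
  purple smooth: (104 − 92.5)² / 92.5 = 1.4297
  purple shrunken: (83 − 92.5)² / 92.5 = 0.9757
  yellow smooth: (95 − 92.5)² / 92.5 = 0.0676
  yellow shrunken: (88 − 92.5)² / 92.5 = 0.2189
χ² = 1.4297 + 0.9757 + 0.0676 + 0.2189 = 2.6919 ≈ 2.692

2.692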